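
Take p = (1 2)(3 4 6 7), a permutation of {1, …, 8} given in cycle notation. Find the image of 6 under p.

7

Within (3 4 6 7), 6 ↦ 7.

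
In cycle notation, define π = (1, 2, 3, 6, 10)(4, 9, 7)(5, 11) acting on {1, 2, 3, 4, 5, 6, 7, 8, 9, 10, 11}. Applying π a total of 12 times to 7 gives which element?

7 lies in the 3-cycle (4, 9, 7).
Since the cycle has length 3, π^12 acts on it the same as π^0 (12 mod 3 = 0).
So π^12(7) = 7.

7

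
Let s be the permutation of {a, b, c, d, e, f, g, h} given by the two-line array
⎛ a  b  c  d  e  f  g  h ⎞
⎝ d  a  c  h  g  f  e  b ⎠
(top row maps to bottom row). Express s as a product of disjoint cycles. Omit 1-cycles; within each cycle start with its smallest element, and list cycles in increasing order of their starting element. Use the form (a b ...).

Start at a and follow images: a → d → h → b → a, giving the cycle (a d h b).
Repeating from the next unused element and collecting all non-trivial cycles gives (a d h b)(e g).

(a d h b)(e g)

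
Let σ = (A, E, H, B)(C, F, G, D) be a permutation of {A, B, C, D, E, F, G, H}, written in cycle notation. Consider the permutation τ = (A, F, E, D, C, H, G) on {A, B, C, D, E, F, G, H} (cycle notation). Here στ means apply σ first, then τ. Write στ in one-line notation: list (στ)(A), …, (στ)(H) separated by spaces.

D F E H G A C B

(στ)(x) = τ(σ(x)). Computing each image: τ(σ(A)) = τ(E) = D, τ(σ(B)) = τ(A) = F, τ(σ(C)) = τ(F) = E, τ(σ(D)) = τ(C) = H, τ(σ(E)) = τ(H) = G, τ(σ(F)) = τ(G) = A, τ(σ(G)) = τ(D) = C, τ(σ(H)) = τ(B) = B.
Hence στ = [D F E H G A C B].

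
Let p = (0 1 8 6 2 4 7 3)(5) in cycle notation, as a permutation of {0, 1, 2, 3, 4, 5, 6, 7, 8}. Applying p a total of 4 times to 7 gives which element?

8

7 lies in the 8-cycle (0 1 8 6 2 4 7 3).
Stepping 4 places around the cycle: 7 → 3 → 0 → 1 → 8.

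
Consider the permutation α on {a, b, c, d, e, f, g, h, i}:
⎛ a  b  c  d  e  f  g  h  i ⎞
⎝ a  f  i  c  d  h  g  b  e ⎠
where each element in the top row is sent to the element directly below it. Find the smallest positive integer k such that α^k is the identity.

12

The disjoint-cycle form of α has cycle lengths 4, 3, 1, 1.
The order of α is the least common multiple of its cycle lengths: lcm(4, 3) = 12.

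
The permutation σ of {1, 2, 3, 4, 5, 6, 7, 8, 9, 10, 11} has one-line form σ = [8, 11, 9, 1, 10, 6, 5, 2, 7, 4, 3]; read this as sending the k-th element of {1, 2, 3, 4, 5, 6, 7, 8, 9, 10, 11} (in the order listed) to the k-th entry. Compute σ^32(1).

2

Tracing 1 → 8 → … returns to 1 after 10 steps, so 1 lies in a 10-cycle (1 8 2 11 3 9 7 5 10 4).
On a 10-cycle, σ^10 is the identity, so σ^32 = σ^2 there (32 ≡ 2 mod 10).
Stepping 2 places around the cycle: 1 → 8 → 2.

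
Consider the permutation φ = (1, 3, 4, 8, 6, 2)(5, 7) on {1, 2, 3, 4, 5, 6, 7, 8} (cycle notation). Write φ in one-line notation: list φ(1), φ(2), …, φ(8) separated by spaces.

3 1 4 8 7 2 5 6

Image by image: 1↦3, 2↦1, 3↦4, 4↦8, 5↦7, 6↦2, 7↦5, 8↦6.
So the one-line form is 3 1 4 8 7 2 5 6.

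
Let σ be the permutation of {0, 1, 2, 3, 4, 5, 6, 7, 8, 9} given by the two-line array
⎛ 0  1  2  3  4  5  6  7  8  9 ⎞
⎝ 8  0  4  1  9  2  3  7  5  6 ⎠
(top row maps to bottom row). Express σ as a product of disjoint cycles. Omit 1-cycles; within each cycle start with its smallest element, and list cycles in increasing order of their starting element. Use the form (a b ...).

Iterating σ from 0 gives 0 → 8 → 5 → 2 → 4 → 9 → 6 → 3 → 1 → 0; that is the 9-cycle (0 8 5 2 4 9 6 3 1).
Continuing from each remaining unvisited element yields (0 8 5 2 4 9 6 3 1).

(0 8 5 2 4 9 6 3 1)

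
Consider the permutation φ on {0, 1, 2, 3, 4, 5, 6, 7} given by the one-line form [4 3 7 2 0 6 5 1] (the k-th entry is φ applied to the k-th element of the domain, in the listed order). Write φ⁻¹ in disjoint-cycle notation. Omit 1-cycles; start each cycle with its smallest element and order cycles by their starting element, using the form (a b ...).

First write φ in disjoint cycles: (0 4)(1 3 2 7)(5 6).
Reversing each cycle (and rotating so the smallest element leads) gives φ⁻¹ = (0 4)(1 7 2 3)(5 6).

(0 4)(1 7 2 3)(5 6)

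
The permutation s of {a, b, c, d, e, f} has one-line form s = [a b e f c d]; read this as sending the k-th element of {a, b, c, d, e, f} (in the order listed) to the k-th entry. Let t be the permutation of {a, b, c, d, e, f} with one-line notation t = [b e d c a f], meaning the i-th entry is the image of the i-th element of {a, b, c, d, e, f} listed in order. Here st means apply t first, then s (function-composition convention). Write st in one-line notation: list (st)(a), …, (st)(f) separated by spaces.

b c f e a d

For each element, apply t then s: a → b → b; b → e → c; c → d → f; d → c → e; e → a → a; f → f → d.
Collecting the images, st = [b c f e a d].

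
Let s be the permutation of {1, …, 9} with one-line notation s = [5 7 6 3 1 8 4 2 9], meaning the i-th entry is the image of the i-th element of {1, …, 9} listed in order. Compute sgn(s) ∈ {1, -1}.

1

In disjoint-cycle form the cycle lengths are 6, 2, 1.
A cycle is odd iff its length is even; s has 2 even-length cycles, so sgn(s) = (−1)^2 and s is even.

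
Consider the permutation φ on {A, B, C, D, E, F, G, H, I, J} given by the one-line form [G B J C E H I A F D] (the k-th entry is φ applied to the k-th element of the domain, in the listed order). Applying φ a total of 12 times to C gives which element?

C

Tracing C → J → … returns to C after 3 steps, so C lies in a 3-cycle (C J D).
Powers repeat with period 3 on this cycle, and 12 mod 3 = 0, so φ^12(C) = φ^0(C).
So φ^12(C) = C.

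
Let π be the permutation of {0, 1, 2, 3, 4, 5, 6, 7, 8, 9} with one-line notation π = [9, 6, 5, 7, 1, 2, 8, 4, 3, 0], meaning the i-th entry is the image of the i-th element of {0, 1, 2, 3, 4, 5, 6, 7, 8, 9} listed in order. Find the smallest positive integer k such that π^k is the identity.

Decomposing into disjoint cycles gives cycle lengths 6, 2, 2.
The order of π is the least common multiple of its cycle lengths: lcm(6, 2, 2) = 6.

6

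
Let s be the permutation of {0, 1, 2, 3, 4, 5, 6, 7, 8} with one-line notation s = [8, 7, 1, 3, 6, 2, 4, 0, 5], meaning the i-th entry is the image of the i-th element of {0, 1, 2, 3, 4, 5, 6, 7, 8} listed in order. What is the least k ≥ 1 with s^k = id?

6

The disjoint-cycle form of s has cycle lengths 6, 2, 1.
The order is lcm(6, 2) = 6.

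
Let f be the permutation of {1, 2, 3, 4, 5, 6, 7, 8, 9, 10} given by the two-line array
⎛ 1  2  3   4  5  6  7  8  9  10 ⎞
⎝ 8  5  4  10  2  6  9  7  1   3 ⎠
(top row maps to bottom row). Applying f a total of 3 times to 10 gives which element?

10

Tracing 10 → 3 → … returns to 10 after 3 steps, so 10 lies in a 3-cycle (3 4 10).
Since the cycle has length 3, f^3 acts on it the same as f^0 (3 mod 3 = 0).
So f^3(10) = 10.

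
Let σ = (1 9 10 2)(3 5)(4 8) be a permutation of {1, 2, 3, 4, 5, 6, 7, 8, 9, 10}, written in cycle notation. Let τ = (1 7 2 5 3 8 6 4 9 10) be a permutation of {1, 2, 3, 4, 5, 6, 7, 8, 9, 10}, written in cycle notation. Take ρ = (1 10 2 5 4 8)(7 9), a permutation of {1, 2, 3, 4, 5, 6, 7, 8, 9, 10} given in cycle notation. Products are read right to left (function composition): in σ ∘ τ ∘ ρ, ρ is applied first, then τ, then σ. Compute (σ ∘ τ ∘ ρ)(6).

8

Apply the permutations in order: ρ(6) = 6, then τ(6) = 4, then σ(4) = 8. So (σ ∘ τ ∘ ρ)(6) = 8.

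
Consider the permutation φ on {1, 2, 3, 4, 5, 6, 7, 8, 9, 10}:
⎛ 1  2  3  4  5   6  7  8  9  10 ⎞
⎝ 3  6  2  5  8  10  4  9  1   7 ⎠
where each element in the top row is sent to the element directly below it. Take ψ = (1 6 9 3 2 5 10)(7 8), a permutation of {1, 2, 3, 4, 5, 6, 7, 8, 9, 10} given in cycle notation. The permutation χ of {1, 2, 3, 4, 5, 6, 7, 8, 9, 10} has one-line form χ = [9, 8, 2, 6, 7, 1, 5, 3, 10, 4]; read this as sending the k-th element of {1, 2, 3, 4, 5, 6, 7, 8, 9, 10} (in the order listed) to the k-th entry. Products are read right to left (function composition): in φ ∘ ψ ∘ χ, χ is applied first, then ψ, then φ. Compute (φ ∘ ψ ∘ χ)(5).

9

Chase 5: χ(5) = 7; ψ(7) = 8; φ(8) = 9. Hence (φ ∘ ψ ∘ χ)(5) = 9.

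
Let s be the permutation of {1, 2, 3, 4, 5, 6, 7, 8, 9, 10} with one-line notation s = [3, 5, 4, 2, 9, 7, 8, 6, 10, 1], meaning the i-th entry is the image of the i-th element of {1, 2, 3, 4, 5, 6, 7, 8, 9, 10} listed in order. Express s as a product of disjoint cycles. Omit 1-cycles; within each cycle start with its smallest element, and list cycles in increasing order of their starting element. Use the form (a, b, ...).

Start at 1 and follow images: 1 → 3 → 4 → 2 → 5 → 9 → 10 → 1, giving the cycle (1, 3, 4, 2, 5, 9, 10).
Continuing from each remaining unvisited element yields (1, 3, 4, 2, 5, 9, 10)(6, 7, 8).

(1, 3, 4, 2, 5, 9, 10)(6, 7, 8)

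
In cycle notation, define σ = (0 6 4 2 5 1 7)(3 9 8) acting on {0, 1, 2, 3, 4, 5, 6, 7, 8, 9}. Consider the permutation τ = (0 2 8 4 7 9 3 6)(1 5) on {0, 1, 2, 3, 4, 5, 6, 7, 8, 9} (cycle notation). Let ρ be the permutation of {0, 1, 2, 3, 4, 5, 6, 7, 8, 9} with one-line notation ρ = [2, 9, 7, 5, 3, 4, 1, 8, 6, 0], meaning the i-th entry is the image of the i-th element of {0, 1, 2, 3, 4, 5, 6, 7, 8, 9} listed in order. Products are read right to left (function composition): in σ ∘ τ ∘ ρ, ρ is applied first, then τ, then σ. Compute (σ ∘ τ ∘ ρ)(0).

Chase 0: ρ(0) = 2; τ(2) = 8; σ(8) = 3. Hence (σ ∘ τ ∘ ρ)(0) = 3.

3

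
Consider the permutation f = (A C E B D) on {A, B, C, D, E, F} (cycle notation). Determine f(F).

F

F does not appear in any cycle of f, so it is a fixed point: f(F) = F.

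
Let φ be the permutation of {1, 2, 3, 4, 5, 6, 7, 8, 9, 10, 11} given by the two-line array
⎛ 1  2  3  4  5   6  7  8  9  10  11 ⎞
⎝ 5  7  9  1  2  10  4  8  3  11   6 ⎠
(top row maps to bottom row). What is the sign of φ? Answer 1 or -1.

In disjoint-cycle form the cycle lengths are 5, 3, 2, 1.
A cycle of length ℓ contributes ℓ−1 transpositions, so φ is a product of 4 + 2 + 1 = 7 transpositions — odd.

-1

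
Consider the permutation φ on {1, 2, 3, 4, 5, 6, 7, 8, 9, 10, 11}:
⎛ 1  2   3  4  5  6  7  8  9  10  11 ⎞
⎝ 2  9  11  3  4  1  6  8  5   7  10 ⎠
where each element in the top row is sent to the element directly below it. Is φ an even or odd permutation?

odd

In disjoint-cycle form the cycle lengths are 10, 1.
A cycle of length ℓ contributes ℓ−1 transpositions, so φ is a product of 9 transpositions — odd.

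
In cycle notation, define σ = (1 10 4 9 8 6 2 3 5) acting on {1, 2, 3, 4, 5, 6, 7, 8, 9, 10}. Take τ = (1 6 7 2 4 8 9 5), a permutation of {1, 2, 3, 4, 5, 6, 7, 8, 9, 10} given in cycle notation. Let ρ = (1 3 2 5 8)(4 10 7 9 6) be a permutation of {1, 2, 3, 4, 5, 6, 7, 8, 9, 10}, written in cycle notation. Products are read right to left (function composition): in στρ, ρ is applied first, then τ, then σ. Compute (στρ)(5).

Apply the permutations in order: ρ(5) = 8, then τ(8) = 9, then σ(9) = 8. So (στρ)(5) = 8.

8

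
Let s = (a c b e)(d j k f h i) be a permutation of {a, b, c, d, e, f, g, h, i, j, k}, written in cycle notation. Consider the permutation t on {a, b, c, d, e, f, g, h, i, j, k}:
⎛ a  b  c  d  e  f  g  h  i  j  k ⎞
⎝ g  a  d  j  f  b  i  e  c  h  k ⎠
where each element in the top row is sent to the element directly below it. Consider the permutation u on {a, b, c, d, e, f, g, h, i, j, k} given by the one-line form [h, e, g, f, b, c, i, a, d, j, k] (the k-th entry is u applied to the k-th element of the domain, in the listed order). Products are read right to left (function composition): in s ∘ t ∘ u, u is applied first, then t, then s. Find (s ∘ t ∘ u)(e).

c

Chase e: u(e) = b; t(b) = a; s(a) = c. Hence (s ∘ t ∘ u)(e) = c.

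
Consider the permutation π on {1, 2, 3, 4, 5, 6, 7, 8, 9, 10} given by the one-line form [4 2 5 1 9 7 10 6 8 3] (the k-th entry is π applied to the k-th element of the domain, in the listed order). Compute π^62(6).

8

Tracing 6 → 7 → … returns to 6 after 7 steps, so 6 lies in a 7-cycle (3, 5, 9, 8, 6, 7, 10).
On a 7-cycle, π^7 is the identity, so π^62 = π^6 there (62 ≡ 6 mod 7).
Advancing 6 steps from 6: 6 → 7 → 10 → 3 → 5 → 9 → 8.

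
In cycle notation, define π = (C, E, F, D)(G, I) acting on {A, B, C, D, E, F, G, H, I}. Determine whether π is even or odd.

even

The cycle lengths are 4, 2, 1, 1, 1.
A cycle of length ℓ contributes ℓ−1 transpositions, so π is a product of 3 + 1 = 4 transpositions — even.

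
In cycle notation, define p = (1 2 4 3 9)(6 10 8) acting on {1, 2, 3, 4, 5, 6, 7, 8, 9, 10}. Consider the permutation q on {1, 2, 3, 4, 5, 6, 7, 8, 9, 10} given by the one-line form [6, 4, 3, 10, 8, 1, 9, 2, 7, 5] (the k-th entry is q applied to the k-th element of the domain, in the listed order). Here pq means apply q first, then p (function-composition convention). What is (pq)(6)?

First apply q: q(6) = 1, then p(1) = 2. Thus (pq)(6) = 2.

2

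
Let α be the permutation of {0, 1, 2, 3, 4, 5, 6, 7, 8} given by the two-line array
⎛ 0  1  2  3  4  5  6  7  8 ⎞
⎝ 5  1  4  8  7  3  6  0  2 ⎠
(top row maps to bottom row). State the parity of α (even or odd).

In disjoint-cycle form the cycle lengths are 7, 1, 1.
A cycle of length ℓ contributes ℓ−1 transpositions, so α is a product of 6 transpositions — even.

even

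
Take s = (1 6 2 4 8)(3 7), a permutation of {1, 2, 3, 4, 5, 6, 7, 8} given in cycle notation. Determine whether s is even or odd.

odd

The cycle lengths are 5, 2, 1.
A cycle is odd iff its length is even; s has 1 even-length cycle, so sgn(s) = (−1)^1 and s is odd.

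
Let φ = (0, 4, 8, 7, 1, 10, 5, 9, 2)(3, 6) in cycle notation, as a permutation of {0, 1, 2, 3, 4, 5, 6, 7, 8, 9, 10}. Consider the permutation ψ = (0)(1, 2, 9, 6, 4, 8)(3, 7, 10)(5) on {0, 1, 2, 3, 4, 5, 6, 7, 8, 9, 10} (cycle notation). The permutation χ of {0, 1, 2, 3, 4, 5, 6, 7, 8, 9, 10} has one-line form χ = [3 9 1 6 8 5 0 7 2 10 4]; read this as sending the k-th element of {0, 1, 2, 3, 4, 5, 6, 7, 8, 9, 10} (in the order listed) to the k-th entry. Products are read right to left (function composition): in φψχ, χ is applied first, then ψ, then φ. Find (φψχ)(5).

9

Apply the permutations in order: χ(5) = 5, then ψ(5) = 5, then φ(5) = 9. So (φψχ)(5) = 9.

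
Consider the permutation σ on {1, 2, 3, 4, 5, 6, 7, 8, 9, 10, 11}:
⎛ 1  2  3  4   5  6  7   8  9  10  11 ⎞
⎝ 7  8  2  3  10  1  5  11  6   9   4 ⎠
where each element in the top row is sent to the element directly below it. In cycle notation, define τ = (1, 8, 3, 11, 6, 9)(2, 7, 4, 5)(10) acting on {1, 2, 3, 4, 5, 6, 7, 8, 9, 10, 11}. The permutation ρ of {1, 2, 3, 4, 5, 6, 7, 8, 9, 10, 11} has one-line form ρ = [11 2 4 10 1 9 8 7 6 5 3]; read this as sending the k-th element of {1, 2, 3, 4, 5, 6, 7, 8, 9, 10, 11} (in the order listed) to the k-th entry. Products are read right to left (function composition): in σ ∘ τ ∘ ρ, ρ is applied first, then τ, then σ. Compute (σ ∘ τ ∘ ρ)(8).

(σ ∘ τ ∘ ρ)(8) = σ(τ(ρ(8))). ρ(8) = 7, then τ(7) = 4, then σ(4) = 3, so the result is 3.

3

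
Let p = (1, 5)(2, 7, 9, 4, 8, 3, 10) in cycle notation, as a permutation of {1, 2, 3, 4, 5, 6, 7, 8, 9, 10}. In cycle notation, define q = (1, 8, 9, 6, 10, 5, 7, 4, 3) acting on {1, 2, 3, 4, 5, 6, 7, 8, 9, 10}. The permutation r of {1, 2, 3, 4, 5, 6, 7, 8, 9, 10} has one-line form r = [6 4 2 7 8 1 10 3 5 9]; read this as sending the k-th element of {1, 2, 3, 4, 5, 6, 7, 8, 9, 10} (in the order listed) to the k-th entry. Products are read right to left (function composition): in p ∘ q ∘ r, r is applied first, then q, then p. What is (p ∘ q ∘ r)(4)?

(p ∘ q ∘ r)(4) = p(q(r(4))). r(4) = 7, then q(7) = 4, then p(4) = 8, so the result is 8.

8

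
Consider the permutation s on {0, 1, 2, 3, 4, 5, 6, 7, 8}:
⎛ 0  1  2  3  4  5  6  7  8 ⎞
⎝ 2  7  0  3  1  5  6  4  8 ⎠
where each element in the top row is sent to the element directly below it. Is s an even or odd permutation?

In disjoint-cycle form the cycle lengths are 3, 2, 1, 1, 1, 1.
A cycle is odd iff its length is even; s has 1 even-length cycle, so sgn(s) = (−1)^1 and s is odd.

odd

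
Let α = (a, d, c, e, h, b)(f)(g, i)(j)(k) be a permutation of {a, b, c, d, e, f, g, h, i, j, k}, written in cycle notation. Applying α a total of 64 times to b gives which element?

e

b lies in the 6-cycle (a, d, c, e, h, b).
Powers repeat with period 6 on this cycle, and 64 mod 6 = 4, so α^64(b) = α^4(b).
Stepping 4 places around the cycle: b → a → d → c → e.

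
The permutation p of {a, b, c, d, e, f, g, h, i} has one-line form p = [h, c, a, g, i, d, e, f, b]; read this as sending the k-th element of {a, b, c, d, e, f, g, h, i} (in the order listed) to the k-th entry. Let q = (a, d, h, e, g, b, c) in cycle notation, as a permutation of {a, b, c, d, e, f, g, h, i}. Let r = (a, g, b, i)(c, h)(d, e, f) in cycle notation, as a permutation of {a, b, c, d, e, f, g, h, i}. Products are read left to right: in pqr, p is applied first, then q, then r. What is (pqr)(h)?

d

Chase h: p(h) = f; q(f) = f; r(f) = d. Hence (pqr)(h) = d.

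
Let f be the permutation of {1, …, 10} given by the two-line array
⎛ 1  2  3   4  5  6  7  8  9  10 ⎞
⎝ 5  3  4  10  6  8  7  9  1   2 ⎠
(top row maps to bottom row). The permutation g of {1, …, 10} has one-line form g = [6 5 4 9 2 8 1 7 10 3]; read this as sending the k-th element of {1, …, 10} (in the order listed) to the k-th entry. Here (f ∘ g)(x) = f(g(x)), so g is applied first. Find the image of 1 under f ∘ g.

g(1) = 6, then f(6) = 8; composing gives (f ∘ g)(1) = 8.

8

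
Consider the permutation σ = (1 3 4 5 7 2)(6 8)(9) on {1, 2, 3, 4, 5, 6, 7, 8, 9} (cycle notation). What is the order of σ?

6

The disjoint cycles have lengths 6, 2, 1.
The order is lcm(6, 2) = 6.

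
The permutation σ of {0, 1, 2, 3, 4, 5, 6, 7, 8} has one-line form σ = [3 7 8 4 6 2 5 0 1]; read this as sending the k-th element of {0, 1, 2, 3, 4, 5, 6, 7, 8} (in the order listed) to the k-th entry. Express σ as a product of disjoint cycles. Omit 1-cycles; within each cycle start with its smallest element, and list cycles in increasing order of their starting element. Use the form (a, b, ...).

(0, 3, 4, 6, 5, 2, 8, 1, 7)

From 0: 0 → 3 → 4 → 6 → 5 → 2 → 8 → 1 → 7 → 0, closing the cycle (0, 3, 4, 6, 5, 2, 8, 1, 7).
Repeating from the next unused element and collecting all non-trivial cycles gives (0, 3, 4, 6, 5, 2, 8, 1, 7).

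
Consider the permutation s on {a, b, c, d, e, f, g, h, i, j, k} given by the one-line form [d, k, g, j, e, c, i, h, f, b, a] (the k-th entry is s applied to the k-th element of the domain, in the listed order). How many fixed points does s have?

The fixed points (elements with s(x) = x) are {e, h}, so there are 2.

2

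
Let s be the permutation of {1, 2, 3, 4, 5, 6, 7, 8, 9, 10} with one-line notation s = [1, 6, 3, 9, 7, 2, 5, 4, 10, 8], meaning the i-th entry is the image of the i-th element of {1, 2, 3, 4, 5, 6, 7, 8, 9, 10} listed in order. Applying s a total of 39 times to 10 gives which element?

9

Tracing 10 → 8 → … returns to 10 after 4 steps, so 10 lies in a 4-cycle (4, 9, 10, 8).
Since the cycle has length 4, s^39 acts on it the same as s^3 (39 mod 4 = 3).
Advancing 3 steps from 10: 10 → 8 → 4 → 9.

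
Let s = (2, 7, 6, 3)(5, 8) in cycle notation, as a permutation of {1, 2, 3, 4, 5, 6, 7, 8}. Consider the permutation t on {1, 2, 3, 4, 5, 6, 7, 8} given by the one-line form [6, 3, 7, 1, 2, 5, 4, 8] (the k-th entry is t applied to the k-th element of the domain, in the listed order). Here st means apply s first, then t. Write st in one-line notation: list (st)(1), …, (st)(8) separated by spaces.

6 4 3 1 8 7 5 2

For each element, apply s then t: 1 → 1 → 6; 2 → 7 → 4; 3 → 2 → 3; 4 → 4 → 1; 5 → 8 → 8; 6 → 3 → 7; 7 → 6 → 5; 8 → 5 → 2.
So st in one-line form is 6 4 3 1 8 7 5 2.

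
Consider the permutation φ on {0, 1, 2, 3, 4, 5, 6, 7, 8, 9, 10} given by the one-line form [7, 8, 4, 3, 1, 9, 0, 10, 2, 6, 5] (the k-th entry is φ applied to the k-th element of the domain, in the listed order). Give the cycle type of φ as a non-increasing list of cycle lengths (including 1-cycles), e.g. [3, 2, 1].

[6, 4, 1]

The disjoint cycles are (0, 7, 10, 5, 9, 6)(1, 8, 2, 4)(3), with lengths 6, 4, 1 in non-increasing order.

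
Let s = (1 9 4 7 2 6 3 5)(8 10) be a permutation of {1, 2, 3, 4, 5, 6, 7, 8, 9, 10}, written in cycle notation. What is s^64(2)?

2 lies in the 8-cycle (1 9 4 7 2 6 3 5).
Since the cycle has length 8, s^64 acts on it the same as s^0 (64 mod 8 = 0).
So s^64(2) = 2.

2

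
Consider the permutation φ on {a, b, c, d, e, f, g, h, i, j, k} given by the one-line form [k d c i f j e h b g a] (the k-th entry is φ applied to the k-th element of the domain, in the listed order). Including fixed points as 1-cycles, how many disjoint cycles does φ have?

5

The cycle decomposition is (a, k)(b, d, i)(c)(e, f, j, g)(h), which has 5 cycles (counting 1-cycles).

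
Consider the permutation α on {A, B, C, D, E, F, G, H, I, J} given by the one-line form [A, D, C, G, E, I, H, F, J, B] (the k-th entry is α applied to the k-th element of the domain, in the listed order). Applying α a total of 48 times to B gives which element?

J

Tracing B → D → … returns to B after 7 steps, so B lies in a 7-cycle (B, D, G, H, F, I, J).
On a 7-cycle, α^7 is the identity, so α^48 = α^6 there (48 ≡ 6 mod 7).
Stepping 6 places around the cycle: B → D → G → H → F → I → J.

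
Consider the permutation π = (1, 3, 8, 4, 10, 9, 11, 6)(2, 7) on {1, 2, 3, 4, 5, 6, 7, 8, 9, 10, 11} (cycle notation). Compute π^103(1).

1 lies in the 8-cycle (1, 3, 8, 4, 10, 9, 11, 6).
Powers repeat with period 8 on this cycle, and 103 mod 8 = 7, so π^103(1) = π^7(1).
Advancing 7 steps from 1: 1 → 3 → 8 → 4 → 10 → 9 → 11 → 6.

6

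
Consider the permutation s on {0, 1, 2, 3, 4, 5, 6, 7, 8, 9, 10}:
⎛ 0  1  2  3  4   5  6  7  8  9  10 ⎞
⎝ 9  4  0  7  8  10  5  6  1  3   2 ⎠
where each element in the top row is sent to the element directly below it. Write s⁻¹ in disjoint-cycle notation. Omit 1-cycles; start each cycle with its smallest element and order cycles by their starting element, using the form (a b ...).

First write s in disjoint cycles: (0 9 3 7 6 5 10 2)(1 4 8).
The inverse reverses every cycle; in canonical form, s⁻¹ = (0 2 10 5 6 7 3 9)(1 8 4).

(0 2 10 5 6 7 3 9)(1 8 4)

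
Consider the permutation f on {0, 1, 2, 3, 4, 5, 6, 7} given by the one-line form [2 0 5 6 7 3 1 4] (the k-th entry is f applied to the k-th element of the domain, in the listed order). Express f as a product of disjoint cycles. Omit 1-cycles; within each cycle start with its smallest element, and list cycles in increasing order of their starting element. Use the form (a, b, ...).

(0, 2, 5, 3, 6, 1)(4, 7)

From 0: 0 → 2 → 5 → 3 → 6 → 1 → 0, closing the cycle (0, 2, 5, 3, 6, 1).
Repeating from the next unused element and collecting all non-trivial cycles gives (0, 2, 5, 3, 6, 1)(4, 7).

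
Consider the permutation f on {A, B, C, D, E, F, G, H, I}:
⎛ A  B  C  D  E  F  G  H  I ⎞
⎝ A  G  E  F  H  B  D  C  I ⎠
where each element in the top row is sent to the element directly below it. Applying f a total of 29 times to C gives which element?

H

Tracing C → E → … returns to C after 3 steps, so C lies in a 3-cycle (C, E, H).
Powers repeat with period 3 on this cycle, and 29 mod 3 = 2, so f^29(C) = f^2(C).
Stepping 2 places around the cycle: C → E → H.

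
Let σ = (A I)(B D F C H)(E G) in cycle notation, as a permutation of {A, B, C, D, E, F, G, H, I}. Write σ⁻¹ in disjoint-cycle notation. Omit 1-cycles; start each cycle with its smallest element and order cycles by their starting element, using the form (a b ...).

(A I)(B H C F D)(E G)

If σ sends a → b within a cycle, σ⁻¹ sends b → a; equivalently, reverse each cycle.
Reversing each cycle of σ and rotating so the smallest element leads gives (A I)(B H C F D)(E G).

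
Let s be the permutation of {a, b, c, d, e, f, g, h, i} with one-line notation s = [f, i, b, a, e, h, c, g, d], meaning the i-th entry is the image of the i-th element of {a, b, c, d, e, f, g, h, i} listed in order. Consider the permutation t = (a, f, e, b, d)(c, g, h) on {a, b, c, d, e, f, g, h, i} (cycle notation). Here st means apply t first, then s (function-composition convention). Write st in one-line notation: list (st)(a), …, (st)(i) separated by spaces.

h a c f i e g b d

For each element, apply t then s: a → f → h; b → d → a; c → g → c; d → a → f; e → b → i; f → e → e; g → h → g; h → c → b; i → i → d.
Collecting the images, st = [h a c f i e g b d].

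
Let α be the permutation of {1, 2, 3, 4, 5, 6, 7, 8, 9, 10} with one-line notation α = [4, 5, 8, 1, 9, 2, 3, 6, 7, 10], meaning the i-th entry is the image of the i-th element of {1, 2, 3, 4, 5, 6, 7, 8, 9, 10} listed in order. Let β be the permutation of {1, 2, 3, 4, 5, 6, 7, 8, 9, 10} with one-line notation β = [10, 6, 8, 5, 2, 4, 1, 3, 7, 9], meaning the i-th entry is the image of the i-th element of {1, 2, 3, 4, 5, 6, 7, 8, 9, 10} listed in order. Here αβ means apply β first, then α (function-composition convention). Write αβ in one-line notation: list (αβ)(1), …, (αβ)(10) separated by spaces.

10 2 6 9 5 1 4 8 3 7

(αβ)(x) = α(β(x)). Computing each image: α(β(1)) = α(10) = 10, α(β(2)) = α(6) = 2, α(β(3)) = α(8) = 6, α(β(4)) = α(5) = 9, α(β(5)) = α(2) = 5, α(β(6)) = α(4) = 1, α(β(7)) = α(1) = 4, α(β(8)) = α(3) = 8, α(β(9)) = α(7) = 3, α(β(10)) = α(9) = 7.
Hence αβ = [10 2 6 9 5 1 4 8 3 7].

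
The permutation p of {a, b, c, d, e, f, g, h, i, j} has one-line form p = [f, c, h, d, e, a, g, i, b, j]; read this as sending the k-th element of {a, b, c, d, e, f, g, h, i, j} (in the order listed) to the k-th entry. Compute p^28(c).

c

Tracing c → h → … returns to c after 4 steps, so c lies in a 4-cycle (b c h i).
Powers repeat with period 4 on this cycle, and 28 mod 4 = 0, so p^28(c) = p^0(c).
So p^28(c) = c.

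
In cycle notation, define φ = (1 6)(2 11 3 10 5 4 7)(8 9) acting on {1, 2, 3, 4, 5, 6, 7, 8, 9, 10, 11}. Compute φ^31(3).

4

3 lies in the 7-cycle (2 11 3 10 5 4 7).
Since the cycle has length 7, φ^31 acts on it the same as φ^3 (31 mod 7 = 3).
Advancing 3 steps from 3: 3 → 10 → 5 → 4.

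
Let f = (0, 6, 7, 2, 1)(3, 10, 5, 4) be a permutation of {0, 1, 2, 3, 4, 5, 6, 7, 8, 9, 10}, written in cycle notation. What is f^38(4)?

10

4 lies in the 4-cycle (3, 10, 5, 4).
Powers repeat with period 4 on this cycle, and 38 mod 4 = 2, so f^38(4) = f^2(4).
Advancing 2 steps from 4: 4 → 3 → 10.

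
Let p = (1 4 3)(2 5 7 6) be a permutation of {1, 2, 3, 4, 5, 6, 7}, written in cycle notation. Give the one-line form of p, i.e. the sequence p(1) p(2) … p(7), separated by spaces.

4 5 1 3 7 2 6

Image by image: 1→4, 2→5, 3→1, 4→3, 5→7, 6→2, 7→6.
Listing these in domain order gives 4 5 1 3 7 2 6.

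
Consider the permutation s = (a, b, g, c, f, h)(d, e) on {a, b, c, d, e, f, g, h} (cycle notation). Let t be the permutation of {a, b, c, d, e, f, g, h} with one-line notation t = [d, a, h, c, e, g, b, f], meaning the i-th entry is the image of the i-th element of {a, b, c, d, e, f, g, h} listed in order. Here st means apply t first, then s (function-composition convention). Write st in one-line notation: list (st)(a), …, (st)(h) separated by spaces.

(st)(x) = s(t(x)). Computing each image: s(t(a)) = s(d) = e, s(t(b)) = s(a) = b, s(t(c)) = s(h) = a, s(t(d)) = s(c) = f, s(t(e)) = s(e) = d, s(t(f)) = s(g) = c, s(t(g)) = s(b) = g, s(t(h)) = s(f) = h.
Hence st = [e b a f d c g h].

e b a f d c g h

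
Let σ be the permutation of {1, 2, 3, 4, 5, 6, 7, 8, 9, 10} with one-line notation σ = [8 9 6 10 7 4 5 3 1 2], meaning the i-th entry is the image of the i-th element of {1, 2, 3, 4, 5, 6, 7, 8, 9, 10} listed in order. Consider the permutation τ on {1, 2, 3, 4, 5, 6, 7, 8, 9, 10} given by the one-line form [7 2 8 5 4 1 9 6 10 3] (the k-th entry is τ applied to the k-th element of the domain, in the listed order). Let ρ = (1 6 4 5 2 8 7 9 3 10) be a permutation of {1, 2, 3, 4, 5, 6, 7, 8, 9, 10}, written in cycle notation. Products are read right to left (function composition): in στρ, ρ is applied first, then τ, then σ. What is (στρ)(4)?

Apply the permutations in order: ρ(4) = 5, then τ(5) = 4, then σ(4) = 10. So (στρ)(4) = 10.

10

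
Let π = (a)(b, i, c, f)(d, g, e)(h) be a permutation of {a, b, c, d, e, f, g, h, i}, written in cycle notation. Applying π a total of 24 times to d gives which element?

d lies in the 3-cycle (d, g, e).
Powers repeat with period 3 on this cycle, and 24 mod 3 = 0, so π^24(d) = π^0(d).
So π^24(d) = d.

d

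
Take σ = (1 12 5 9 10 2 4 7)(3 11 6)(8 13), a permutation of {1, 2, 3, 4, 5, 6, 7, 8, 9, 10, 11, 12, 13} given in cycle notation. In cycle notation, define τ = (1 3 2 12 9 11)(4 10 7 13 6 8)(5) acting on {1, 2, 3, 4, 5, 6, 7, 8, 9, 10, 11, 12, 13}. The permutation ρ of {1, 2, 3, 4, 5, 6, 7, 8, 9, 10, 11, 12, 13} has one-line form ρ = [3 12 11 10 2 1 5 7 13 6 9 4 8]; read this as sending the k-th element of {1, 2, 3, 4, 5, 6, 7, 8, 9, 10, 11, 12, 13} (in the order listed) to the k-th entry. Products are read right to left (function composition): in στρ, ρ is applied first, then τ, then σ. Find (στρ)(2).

Chase 2: ρ(2) = 12; τ(12) = 9; σ(9) = 10. Hence (στρ)(2) = 10.

10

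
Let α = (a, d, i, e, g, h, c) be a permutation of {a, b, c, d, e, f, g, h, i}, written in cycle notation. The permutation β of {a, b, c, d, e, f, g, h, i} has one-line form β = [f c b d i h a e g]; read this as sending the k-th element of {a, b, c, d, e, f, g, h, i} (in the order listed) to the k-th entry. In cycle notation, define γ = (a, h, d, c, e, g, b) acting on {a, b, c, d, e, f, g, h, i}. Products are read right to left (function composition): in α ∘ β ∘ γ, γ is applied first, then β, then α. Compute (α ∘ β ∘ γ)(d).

(α ∘ β ∘ γ)(d) = α(β(γ(d))). γ(d) = c, then β(c) = b, then α(b) = b, so the result is b.

b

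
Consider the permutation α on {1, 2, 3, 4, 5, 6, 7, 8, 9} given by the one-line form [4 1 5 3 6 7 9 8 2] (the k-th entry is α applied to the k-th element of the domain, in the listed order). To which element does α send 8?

8 is element number 8 of the domain, and entry number 8 of the one-line form is 8, so α(8) = 8.

8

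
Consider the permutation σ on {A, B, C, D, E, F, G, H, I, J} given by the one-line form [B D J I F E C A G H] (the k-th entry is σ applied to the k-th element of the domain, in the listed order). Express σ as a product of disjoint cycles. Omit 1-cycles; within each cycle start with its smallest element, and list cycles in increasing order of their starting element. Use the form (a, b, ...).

(A, B, D, I, G, C, J, H)(E, F)

From A: A → B → D → I → G → C → J → H → A, closing the cycle (A, B, D, I, G, C, J, H).
Continuing from each remaining unvisited element yields (A, B, D, I, G, C, J, H)(E, F).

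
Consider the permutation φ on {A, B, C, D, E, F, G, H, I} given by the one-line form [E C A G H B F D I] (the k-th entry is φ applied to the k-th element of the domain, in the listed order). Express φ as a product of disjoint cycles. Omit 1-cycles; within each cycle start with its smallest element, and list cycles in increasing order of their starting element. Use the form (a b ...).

Iterating φ from A gives A → E → H → D → G → F → B → C → A; that is the 8-cycle (A E H D G F B C).
Repeating from the next unused element and collecting all non-trivial cycles gives (A E H D G F B C).

(A E H D G F B C)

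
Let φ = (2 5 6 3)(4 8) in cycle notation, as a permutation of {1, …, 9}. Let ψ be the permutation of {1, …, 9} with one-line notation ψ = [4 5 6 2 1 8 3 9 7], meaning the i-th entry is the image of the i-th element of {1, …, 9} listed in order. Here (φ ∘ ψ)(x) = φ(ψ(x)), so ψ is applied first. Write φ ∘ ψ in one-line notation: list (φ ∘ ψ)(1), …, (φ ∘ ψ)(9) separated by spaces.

8 6 3 5 1 4 2 9 7

(φ ∘ ψ)(x) = φ(ψ(x)). Computing each image: φ(ψ(1)) = φ(4) = 8, φ(ψ(2)) = φ(5) = 6, φ(ψ(3)) = φ(6) = 3, φ(ψ(4)) = φ(2) = 5, φ(ψ(5)) = φ(1) = 1, φ(ψ(6)) = φ(8) = 4, φ(ψ(7)) = φ(3) = 2, φ(ψ(8)) = φ(9) = 9, φ(ψ(9)) = φ(7) = 7.
Hence φ ∘ ψ = [8 6 3 5 1 4 2 9 7].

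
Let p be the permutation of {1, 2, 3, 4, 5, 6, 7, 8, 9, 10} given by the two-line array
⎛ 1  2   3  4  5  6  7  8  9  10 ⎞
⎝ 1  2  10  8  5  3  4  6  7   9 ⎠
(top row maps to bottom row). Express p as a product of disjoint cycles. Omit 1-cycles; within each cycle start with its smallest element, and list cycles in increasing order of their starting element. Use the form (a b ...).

(3 10 9 7 4 8 6)

Iterating p from 3 gives 3 → 10 → 9 → 7 → 4 → 8 → 6 → 3; that is the 7-cycle (3 10 9 7 4 8 6).
Repeating from the next unused element and collecting all non-trivial cycles gives (3 10 9 7 4 8 6).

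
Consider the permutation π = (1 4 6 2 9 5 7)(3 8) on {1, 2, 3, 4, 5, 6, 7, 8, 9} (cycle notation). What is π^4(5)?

6

5 lies in the 7-cycle (1 4 6 2 9 5 7).
Stepping 4 places around the cycle: 5 → 7 → 1 → 4 → 6.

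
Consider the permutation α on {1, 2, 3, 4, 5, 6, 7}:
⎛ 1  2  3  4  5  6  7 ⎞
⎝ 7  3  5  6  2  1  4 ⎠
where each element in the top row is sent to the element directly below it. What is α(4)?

6

The entry below 4 in the array is 6, so α(4) = 6.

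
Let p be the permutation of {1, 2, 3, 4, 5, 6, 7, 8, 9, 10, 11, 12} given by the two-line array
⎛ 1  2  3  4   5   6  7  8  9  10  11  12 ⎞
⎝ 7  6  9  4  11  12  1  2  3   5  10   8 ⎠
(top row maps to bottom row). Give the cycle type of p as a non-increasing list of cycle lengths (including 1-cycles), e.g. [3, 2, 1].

[4, 3, 2, 2, 1]

The disjoint cycles are (1, 7)(2, 6, 12, 8)(3, 9)(4)(5, 11, 10), with lengths 4, 3, 2, 2, 1 in non-increasing order.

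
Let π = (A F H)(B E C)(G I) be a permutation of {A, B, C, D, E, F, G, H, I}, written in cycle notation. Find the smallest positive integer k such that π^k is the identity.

6

The disjoint cycles have lengths 3, 3, 2, 1.
The order of π is the least common multiple of its cycle lengths: lcm(3, 3, 2) = 6.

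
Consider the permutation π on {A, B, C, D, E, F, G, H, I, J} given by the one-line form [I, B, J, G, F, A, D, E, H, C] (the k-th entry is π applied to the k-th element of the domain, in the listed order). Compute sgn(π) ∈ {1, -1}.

1

In disjoint-cycle form the cycle lengths are 5, 2, 2, 1.
A cycle is odd iff its length is even; π has 2 even-length cycles, so sgn(π) = (−1)^2 and π is even.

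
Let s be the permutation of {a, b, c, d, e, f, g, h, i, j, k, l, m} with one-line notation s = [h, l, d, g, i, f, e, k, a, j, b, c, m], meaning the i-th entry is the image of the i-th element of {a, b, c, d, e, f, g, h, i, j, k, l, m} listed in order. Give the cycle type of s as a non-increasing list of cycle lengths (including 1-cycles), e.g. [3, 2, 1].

The disjoint cycles are (a h k b l c d g e i)(f)(j)(m), with lengths 10, 1, 1, 1 in non-increasing order.

[10, 1, 1, 1]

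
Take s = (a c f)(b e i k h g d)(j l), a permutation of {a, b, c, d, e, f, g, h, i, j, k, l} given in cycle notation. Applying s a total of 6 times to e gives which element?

b

e lies in the 7-cycle (b e i k h g d).
Stepping 6 places around the cycle: e → i → k → h → g → d → b.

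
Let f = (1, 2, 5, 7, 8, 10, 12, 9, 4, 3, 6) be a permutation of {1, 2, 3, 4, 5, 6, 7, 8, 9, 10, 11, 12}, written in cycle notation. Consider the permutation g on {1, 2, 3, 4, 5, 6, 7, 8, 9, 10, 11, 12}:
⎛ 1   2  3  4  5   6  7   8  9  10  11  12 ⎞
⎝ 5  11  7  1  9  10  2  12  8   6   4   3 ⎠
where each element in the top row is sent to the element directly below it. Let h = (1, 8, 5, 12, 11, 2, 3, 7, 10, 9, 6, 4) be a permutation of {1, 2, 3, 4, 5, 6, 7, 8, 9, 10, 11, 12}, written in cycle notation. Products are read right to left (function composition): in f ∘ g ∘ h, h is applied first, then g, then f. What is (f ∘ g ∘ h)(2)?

8

(f ∘ g ∘ h)(2) = f(g(h(2))). h(2) = 3, then g(3) = 7, then f(7) = 8, so the result is 8.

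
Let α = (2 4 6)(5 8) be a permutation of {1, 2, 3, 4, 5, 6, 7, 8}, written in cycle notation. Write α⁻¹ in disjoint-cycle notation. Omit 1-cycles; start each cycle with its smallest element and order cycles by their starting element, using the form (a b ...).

The inverse reverses each cycle.
After reversing and putting each cycle's least element first, α⁻¹ = (2 6 4)(5 8).

(2 6 4)(5 8)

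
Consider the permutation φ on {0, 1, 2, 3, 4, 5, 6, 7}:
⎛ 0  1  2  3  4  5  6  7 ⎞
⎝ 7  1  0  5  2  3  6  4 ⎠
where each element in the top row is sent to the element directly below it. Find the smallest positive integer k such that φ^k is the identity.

4

Writing φ as disjoint cycles, the cycle lengths are 4, 2, 1, 1.
Since disjoint cycles commute, ord(φ) = lcm(4, 2) = 4.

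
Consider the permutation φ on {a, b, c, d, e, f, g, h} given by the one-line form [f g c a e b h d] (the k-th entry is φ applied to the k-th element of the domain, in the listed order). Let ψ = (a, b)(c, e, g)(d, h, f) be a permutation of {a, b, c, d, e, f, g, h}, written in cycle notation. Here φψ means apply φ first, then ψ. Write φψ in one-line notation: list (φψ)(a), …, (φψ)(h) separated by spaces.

d c e b g a f h

(φψ)(x) = ψ(φ(x)). Computing each image: ψ(φ(a)) = ψ(f) = d, ψ(φ(b)) = ψ(g) = c, ψ(φ(c)) = ψ(c) = e, ψ(φ(d)) = ψ(a) = b, ψ(φ(e)) = ψ(e) = g, ψ(φ(f)) = ψ(b) = a, ψ(φ(g)) = ψ(h) = f, ψ(φ(h)) = ψ(d) = h.
Hence φψ = [d c e b g a f h].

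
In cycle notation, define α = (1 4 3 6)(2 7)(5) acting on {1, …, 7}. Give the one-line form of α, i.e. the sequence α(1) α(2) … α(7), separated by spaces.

Each element maps to the next entry in its cycle (wrapping to the front): 1→4, 2→7, 3→6, 4→3, 5→5, 6→1, 7→2.
So the one-line form is 4 7 6 3 5 1 2.

4 7 6 3 5 1 2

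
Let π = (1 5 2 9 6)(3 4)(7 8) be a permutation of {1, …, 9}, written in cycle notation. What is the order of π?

10

The cycle type of π is (5, 2, 2).
The order of π is the least common multiple of its cycle lengths: lcm(5, 2, 2) = 10.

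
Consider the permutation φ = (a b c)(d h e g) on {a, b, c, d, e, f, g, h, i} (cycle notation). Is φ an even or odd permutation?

odd

The cycle lengths are 4, 3, 1, 1.
A cycle is odd iff its length is even; φ has 1 even-length cycle, so sgn(φ) = (−1)^1 and φ is odd.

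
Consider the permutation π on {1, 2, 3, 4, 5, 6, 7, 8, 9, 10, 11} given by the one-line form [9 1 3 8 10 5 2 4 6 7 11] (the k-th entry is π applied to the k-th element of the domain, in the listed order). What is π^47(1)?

7

Tracing 1 → 9 → … returns to 1 after 7 steps, so 1 lies in a 7-cycle (1 9 6 5 10 7 2).
Since the cycle has length 7, π^47 acts on it the same as π^5 (47 mod 7 = 5).
Stepping 5 places around the cycle: 1 → 9 → 6 → 5 → 10 → 7.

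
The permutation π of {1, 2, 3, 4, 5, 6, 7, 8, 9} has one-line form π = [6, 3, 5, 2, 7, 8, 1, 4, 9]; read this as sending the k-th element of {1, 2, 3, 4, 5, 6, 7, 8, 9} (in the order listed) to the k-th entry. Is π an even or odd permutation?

In disjoint-cycle form the cycle lengths are 8, 1.
A cycle of length ℓ contributes ℓ−1 transpositions, so π is a product of 7 transpositions — odd.

odd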